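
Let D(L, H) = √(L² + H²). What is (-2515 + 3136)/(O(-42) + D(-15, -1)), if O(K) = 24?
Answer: 7452/175 - 621*√226/350 ≈ 15.910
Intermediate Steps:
D(L, H) = √(H² + L²)
(-2515 + 3136)/(O(-42) + D(-15, -1)) = (-2515 + 3136)/(24 + √((-1)² + (-15)²)) = 621/(24 + √(1 + 225)) = 621/(24 + √226)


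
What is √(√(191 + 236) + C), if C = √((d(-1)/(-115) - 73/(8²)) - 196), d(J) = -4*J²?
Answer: √(211600*√427 + 230*I*√166830385)/460 ≈ 4.7773 + 1.4694*I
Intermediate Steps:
C = I*√166830385/920 (C = √((-4*(-1)²/(-115) - 73/(8²)) - 196) = √((-4*1*(-1/115) - 73/64) - 196) = √((-4*(-1/115) - 73*1/64) - 196) = √((4/115 - 73/64) - 196) = √(-8139/7360 - 196) = √(-1450699/7360) = I*√166830385/920 ≈ 14.039*I)
√(√(191 + 236) + C) = √(√(191 + 236) + I*√166830385/920) = √(√427 + I*√166830385/920)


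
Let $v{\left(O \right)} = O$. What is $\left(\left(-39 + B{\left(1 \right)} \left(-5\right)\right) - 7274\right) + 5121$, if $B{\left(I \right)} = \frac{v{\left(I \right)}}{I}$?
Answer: $-2197$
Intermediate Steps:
$B{\left(I \right)} = 1$ ($B{\left(I \right)} = \frac{I}{I} = 1$)
$\left(\left(-39 + B{\left(1 \right)} \left(-5\right)\right) - 7274\right) + 5121 = \left(\left(-39 + 1 \left(-5\right)\right) - 7274\right) + 5121 = \left(\left(-39 - 5\right) - 7274\right) + 5121 = \left(-44 - 7274\right) + 5121 = -7318 + 5121 = -2197$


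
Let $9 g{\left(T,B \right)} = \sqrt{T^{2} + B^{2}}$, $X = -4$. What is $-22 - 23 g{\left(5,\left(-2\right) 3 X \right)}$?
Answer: $-22 - \frac{23 \sqrt{601}}{9} \approx -84.65$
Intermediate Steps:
$g{\left(T,B \right)} = \frac{\sqrt{B^{2} + T^{2}}}{9}$ ($g{\left(T,B \right)} = \frac{\sqrt{T^{2} + B^{2}}}{9} = \frac{\sqrt{B^{2} + T^{2}}}{9}$)
$-22 - 23 g{\left(5,\left(-2\right) 3 X \right)} = -22 - 23 \frac{\sqrt{\left(\left(-2\right) 3 \left(-4\right)\right)^{2} + 5^{2}}}{9} = -22 - 23 \frac{\sqrt{\left(\left(-6\right) \left(-4\right)\right)^{2} + 25}}{9} = -22 - 23 \frac{\sqrt{24^{2} + 25}}{9} = -22 - 23 \frac{\sqrt{576 + 25}}{9} = -22 - 23 \frac{\sqrt{601}}{9} = -22 - \frac{23 \sqrt{601}}{9}$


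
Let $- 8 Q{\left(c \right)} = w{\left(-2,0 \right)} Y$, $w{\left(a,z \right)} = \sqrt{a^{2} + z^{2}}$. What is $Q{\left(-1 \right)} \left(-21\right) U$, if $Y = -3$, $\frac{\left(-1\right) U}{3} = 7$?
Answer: $\frac{1323}{4} \approx 330.75$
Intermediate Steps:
$U = -21$ ($U = \left(-3\right) 7 = -21$)
$Q{\left(c \right)} = \frac{3}{4}$ ($Q{\left(c \right)} = - \frac{\sqrt{\left(-2\right)^{2} + 0^{2}} \left(-3\right)}{8} = - \frac{\sqrt{4 + 0} \left(-3\right)}{8} = - \frac{\sqrt{4} \left(-3\right)}{8} = - \frac{2 \left(-3\right)}{8} = \left(- \frac{1}{8}\right) \left(-6\right) = \frac{3}{4}$)
$Q{\left(-1 \right)} \left(-21\right) U = \frac{3}{4} \left(-21\right) \left(-21\right) = \left(- \frac{63}{4}\right) \left(-21\right) = \frac{1323}{4}$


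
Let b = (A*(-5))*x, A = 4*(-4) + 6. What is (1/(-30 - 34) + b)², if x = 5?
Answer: 255968001/4096 ≈ 62492.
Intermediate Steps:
A = -10 (A = -16 + 6 = -10)
b = 250 (b = -10*(-5)*5 = 50*5 = 250)
(1/(-30 - 34) + b)² = (1/(-30 - 34) + 250)² = (1/(-64) + 250)² = (-1/64 + 250)² = (15999/64)² = 255968001/4096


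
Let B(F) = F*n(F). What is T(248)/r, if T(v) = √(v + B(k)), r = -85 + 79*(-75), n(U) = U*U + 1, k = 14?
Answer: -3*√334/6010 ≈ -0.0091226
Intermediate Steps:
n(U) = 1 + U² (n(U) = U² + 1 = 1 + U²)
B(F) = F*(1 + F²)
r = -6010 (r = -85 - 5925 = -6010)
T(v) = √(2758 + v) (T(v) = √(v + (14 + 14³)) = √(v + (14 + 2744)) = √(v + 2758) = √(2758 + v))
T(248)/r = √(2758 + 248)/(-6010) = √3006*(-1/6010) = (3*√334)*(-1/6010) = -3*√334/6010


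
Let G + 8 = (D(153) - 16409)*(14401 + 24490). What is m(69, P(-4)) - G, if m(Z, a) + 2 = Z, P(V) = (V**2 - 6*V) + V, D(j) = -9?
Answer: 638512513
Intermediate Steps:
P(V) = V**2 - 5*V
m(Z, a) = -2 + Z
G = -638512446 (G = -8 + (-9 - 16409)*(14401 + 24490) = -8 - 16418*38891 = -8 - 638512438 = -638512446)
m(69, P(-4)) - G = (-2 + 69) - 1*(-638512446) = 67 + 638512446 = 638512513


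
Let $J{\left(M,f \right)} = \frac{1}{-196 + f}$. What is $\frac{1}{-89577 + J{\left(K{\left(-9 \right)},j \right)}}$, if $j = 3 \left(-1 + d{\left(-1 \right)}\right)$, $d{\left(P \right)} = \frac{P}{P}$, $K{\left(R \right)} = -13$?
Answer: $- \frac{196}{17557093} \approx -1.1164 \cdot 10^{-5}$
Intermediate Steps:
$d{\left(P \right)} = 1$
$j = 0$ ($j = 3 \left(-1 + 1\right) = 3 \cdot 0 = 0$)
$\frac{1}{-89577 + J{\left(K{\left(-9 \right)},j \right)}} = \frac{1}{-89577 + \frac{1}{-196 + 0}} = \frac{1}{-89577 + \frac{1}{-196}} = \frac{1}{-89577 - \frac{1}{196}} = \frac{1}{- \frac{17557093}{196}} = - \frac{196}{17557093}$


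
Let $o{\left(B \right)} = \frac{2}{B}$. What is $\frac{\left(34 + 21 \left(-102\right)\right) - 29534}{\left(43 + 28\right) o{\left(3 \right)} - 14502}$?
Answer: $\frac{47463}{21682} \approx 2.189$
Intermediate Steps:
$\frac{\left(34 + 21 \left(-102\right)\right) - 29534}{\left(43 + 28\right) o{\left(3 \right)} - 14502} = \frac{\left(34 + 21 \left(-102\right)\right) - 29534}{\left(43 + 28\right) \frac{2}{3} - 14502} = \frac{\left(34 - 2142\right) - 29534}{71 \cdot 2 \cdot \frac{1}{3} - 14502} = \frac{-2108 - 29534}{71 \cdot \frac{2}{3} - 14502} = - \frac{31642}{\frac{142}{3} - 14502} = - \frac{31642}{- \frac{43364}{3}} = \left(-31642\right) \left(- \frac{3}{43364}\right) = \frac{47463}{21682}$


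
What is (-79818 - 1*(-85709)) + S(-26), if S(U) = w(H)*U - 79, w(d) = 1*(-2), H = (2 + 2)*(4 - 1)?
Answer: 5864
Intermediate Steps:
H = 12 (H = 4*3 = 12)
w(d) = -2
S(U) = -79 - 2*U (S(U) = -2*U - 79 = -79 - 2*U)
(-79818 - 1*(-85709)) + S(-26) = (-79818 - 1*(-85709)) + (-79 - 2*(-26)) = (-79818 + 85709) + (-79 + 52) = 5891 - 27 = 5864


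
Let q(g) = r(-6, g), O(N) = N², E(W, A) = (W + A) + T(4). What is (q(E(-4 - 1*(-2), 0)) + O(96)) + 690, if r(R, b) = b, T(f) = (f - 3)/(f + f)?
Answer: 79233/8 ≈ 9904.1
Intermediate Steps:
T(f) = (-3 + f)/(2*f) (T(f) = (-3 + f)/((2*f)) = (-3 + f)*(1/(2*f)) = (-3 + f)/(2*f))
E(W, A) = ⅛ + A + W (E(W, A) = (W + A) + (½)*(-3 + 4)/4 = (A + W) + (½)*(¼)*1 = (A + W) + ⅛ = ⅛ + A + W)
q(g) = g
(q(E(-4 - 1*(-2), 0)) + O(96)) + 690 = ((⅛ + 0 + (-4 - 1*(-2))) + 96²) + 690 = ((⅛ + 0 + (-4 + 2)) + 9216) + 690 = ((⅛ + 0 - 2) + 9216) + 690 = (-15/8 + 9216) + 690 = 73713/8 + 690 = 79233/8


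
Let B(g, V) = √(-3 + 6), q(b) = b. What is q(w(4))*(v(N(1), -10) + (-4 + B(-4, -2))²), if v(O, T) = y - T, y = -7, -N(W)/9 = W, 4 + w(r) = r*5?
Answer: 352 - 128*√3 ≈ 130.30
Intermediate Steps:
w(r) = -4 + 5*r (w(r) = -4 + r*5 = -4 + 5*r)
N(W) = -9*W
B(g, V) = √3
v(O, T) = -7 - T
q(w(4))*(v(N(1), -10) + (-4 + B(-4, -2))²) = (-4 + 5*4)*((-7 - 1*(-10)) + (-4 + √3)²) = (-4 + 20)*((-7 + 10) + (-4 + √3)²) = 16*(3 + (-4 + √3)²) = 48 + 16*(-4 + √3)²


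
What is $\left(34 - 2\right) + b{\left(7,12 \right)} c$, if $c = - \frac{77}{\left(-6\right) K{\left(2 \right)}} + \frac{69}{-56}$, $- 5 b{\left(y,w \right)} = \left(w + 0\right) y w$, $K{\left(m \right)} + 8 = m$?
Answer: $\frac{3558}{5} \approx 711.6$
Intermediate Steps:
$K{\left(m \right)} = -8 + m$
$b{\left(y,w \right)} = - \frac{y w^{2}}{5}$ ($b{\left(y,w \right)} = - \frac{\left(w + 0\right) y w}{5} = - \frac{w y w}{5} = - \frac{y w^{2}}{5}$)
$c = - \frac{1699}{504}$ ($c = - \frac{77}{\left(-6\right) \left(-8 + 2\right)} + \frac{69}{-56} = - \frac{77}{\left(-6\right) \left(-6\right)} + 69 \left(- \frac{1}{56}\right) = - \frac{77}{36} - \frac{69}{56} = - \frac{1699}{504} \approx -3.371$)
$\left(34 - 2\right) + b{\left(7,12 \right)} c = \left(34 - 2\right) + \left(- \frac{1}{5}\right) 7 \cdot 12^{2} \left(- \frac{1699}{504}\right) = 32 + \left(- \frac{1}{5}\right) 7 \cdot 144 \left(- \frac{1699}{504}\right) = 32 - - \frac{3398}{5} = 32 + \frac{3398}{5} = \frac{3558}{5}$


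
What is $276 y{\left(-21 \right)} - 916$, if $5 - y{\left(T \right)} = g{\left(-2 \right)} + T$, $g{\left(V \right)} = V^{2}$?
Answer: $5156$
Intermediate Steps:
$y{\left(T \right)} = 1 - T$ ($y{\left(T \right)} = 5 - \left(\left(-2\right)^{2} + T\right) = 5 - \left(4 + T\right) = 1 - T$)
$276 y{\left(-21 \right)} - 916 = 276 \left(1 - -21\right) - 916 = 276 \left(1 + 21\right) - 916 = 276 \cdot 22 - 916 = 6072 - 916 = 5156$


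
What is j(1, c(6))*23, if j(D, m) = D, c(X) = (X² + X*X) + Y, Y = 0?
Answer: 23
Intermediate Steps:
c(X) = 2*X² (c(X) = (X² + X*X) + 0 = (X² + X²) + 0 = 2*X² + 0 = 2*X²)
j(1, c(6))*23 = 1*23 = 23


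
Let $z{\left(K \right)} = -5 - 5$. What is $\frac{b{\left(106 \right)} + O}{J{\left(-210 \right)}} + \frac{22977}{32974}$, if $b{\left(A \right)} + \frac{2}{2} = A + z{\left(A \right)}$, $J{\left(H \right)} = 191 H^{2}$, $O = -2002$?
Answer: $\frac{96737343641}{138871649700} \approx 0.6966$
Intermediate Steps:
$z{\left(K \right)} = -10$
$b{\left(A \right)} = -11 + A$ ($b{\left(A \right)} = -1 + \left(A - 10\right) = -1 + \left(-10 + A\right) = -11 + A$)
$\frac{b{\left(106 \right)} + O}{J{\left(-210 \right)}} + \frac{22977}{32974} = \frac{\left(-11 + 106\right) - 2002}{191 \left(-210\right)^{2}} + \frac{22977}{32974} = \frac{95 - 2002}{191 \cdot 44100} + 22977 \cdot \frac{1}{32974} = - \frac{1907}{8423100} + \frac{22977}{32974} = \frac{96737343641}{138871649700}$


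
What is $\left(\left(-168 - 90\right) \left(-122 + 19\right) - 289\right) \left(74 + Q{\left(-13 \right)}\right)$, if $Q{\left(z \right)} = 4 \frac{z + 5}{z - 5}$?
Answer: $\frac{17926370}{9} \approx 1.9918 \cdot 10^{6}$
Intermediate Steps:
$Q{\left(z \right)} = \frac{4 \left(5 + z\right)}{-5 + z}$ ($Q{\left(z \right)} = 4 \frac{5 + z}{-5 + z} = \frac{4 \left(5 + z\right)}{-5 + z}$)
$\left(\left(-168 - 90\right) \left(-122 + 19\right) - 289\right) \left(74 + Q{\left(-13 \right)}\right) = \left(\left(-168 - 90\right) \left(-122 + 19\right) - 289\right) \left(74 + \frac{4 \left(5 - 13\right)}{-5 - 13}\right) = \left(\left(-258\right) \left(-103\right) - 289\right) \left(74 + 4 \frac{1}{-18} \left(-8\right)\right) = \left(26574 - 289\right) \left(74 + 4 \left(- \frac{1}{18}\right) \left(-8\right)\right) = 26285 \left(74 + \frac{16}{9}\right) = 26285 \cdot \frac{682}{9} = \frac{17926370}{9}$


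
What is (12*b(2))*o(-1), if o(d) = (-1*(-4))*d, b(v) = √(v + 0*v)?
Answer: -48*√2 ≈ -67.882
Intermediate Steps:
b(v) = √v (b(v) = √(v + 0) = √v)
o(d) = 4*d
(12*b(2))*o(-1) = (12*√2)*(4*(-1)) = (12*√2)*(-4) = -48*√2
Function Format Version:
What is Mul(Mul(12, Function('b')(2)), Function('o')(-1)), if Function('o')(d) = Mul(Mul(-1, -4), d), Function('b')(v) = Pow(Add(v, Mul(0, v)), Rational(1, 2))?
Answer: Mul(-48, Pow(2, Rational(1, 2))) ≈ -67.882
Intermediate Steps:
Function('b')(v) = Pow(v, Rational(1, 2)) (Function('b')(v) = Pow(Add(v, 0), Rational(1, 2)) = Pow(v, Rational(1, 2)))
Function('o')(d) = Mul(4, d)
Mul(Mul(12, Function('b')(2)), Function('o')(-1)) = Mul(Mul(12, Pow(2, Rational(1, 2))), Mul(4, -1)) = Mul(Mul(12, Pow(2, Rational(1, 2))), -4) = Mul(-48, Pow(2, Rational(1, 2)))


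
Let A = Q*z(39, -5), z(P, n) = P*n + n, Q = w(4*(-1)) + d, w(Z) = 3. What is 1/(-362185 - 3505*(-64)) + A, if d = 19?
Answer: -606606001/137865 ≈ -4400.0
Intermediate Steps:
Q = 22 (Q = 3 + 19 = 22)
z(P, n) = n + P*n
A = -4400 (A = 22*(-5*(1 + 39)) = 22*(-5*40) = 22*(-200) = -4400)
1/(-362185 - 3505*(-64)) + A = 1/(-362185 - 3505*(-64)) - 4400 = 1/(-362185 + 224320) - 4400 = 1/(-137865) - 4400 = -1/137865 - 4400 = -606606001/137865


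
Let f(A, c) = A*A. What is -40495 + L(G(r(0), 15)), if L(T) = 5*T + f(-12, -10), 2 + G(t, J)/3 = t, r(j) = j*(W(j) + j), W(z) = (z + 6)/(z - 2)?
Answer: -40381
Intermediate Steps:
f(A, c) = A²
W(z) = (6 + z)/(-2 + z)
r(j) = j*(j + (6 + j)/(-2 + j)) (r(j) = j*((6 + j)/(-2 + j) + j) = j*(j + (6 + j)/(-2 + j)))
G(t, J) = -6 + 3*t
L(T) = 144 + 5*T (L(T) = 5*T + (-12)² = 5*T + 144 = 144 + 5*T)
-40495 + L(G(r(0), 15)) = -40495 + (144 + 5*(-6 + 3*(0*(6 + 0² - 1*0)/(-2 + 0)))) = -40495 + (144 + 5*(-6 + 3*(0*(6 + 0 + 0)/(-2)))) = -40495 + (144 + 5*(-6 + 3*(0*(-½)*6))) = -40495 + (144 + 5*(-6 + 3*0)) = -40495 + (144 + 5*(-6 + 0)) = -40495 + (144 + 5*(-6)) = -40495 + (144 - 30) = -40495 + 114 = -40381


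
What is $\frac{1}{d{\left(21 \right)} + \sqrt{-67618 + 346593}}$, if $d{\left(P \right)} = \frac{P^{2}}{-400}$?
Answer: $\frac{176400}{44635805519} + \frac{800000 \sqrt{11159}}{44635805519} \approx 0.0018973$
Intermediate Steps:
$d{\left(P \right)} = - \frac{P^{2}}{400}$ ($d{\left(P \right)} = P^{2} \left(- \frac{1}{400}\right) = - \frac{P^{2}}{400}$)
$\frac{1}{d{\left(21 \right)} + \sqrt{-67618 + 346593}} = \frac{1}{- \frac{21^{2}}{400} + \sqrt{-67618 + 346593}} = \frac{1}{\left(- \frac{1}{400}\right) 441 + \sqrt{278975}} = \frac{1}{- \frac{441}{400} + 5 \sqrt{11159}}$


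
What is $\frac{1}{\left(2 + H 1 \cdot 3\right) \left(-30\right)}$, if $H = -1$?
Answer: $\frac{1}{30} \approx 0.033333$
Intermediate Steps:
$\frac{1}{\left(2 + H 1 \cdot 3\right) \left(-30\right)} = \frac{1}{\left(2 - 1 \cdot 3\right) \left(-30\right)} = \frac{1}{\left(2 - 3\right) \left(-30\right)} = \frac{1}{\left(-1\right) \left(-30\right)} = \frac{1}{30}$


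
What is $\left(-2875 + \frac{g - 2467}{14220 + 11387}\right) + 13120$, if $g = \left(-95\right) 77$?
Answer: $\frac{262333933}{25607} \approx 10245.0$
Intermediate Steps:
$g = -7315$
$\left(-2875 + \frac{g - 2467}{14220 + 11387}\right) + 13120 = \left(-2875 + \frac{-7315 - 2467}{14220 + 11387}\right) + 13120 = \left(-2875 - \frac{9782}{25607}\right) + 13120 = - \frac{73629907}{25607} + 13120 = \frac{262333933}{25607}$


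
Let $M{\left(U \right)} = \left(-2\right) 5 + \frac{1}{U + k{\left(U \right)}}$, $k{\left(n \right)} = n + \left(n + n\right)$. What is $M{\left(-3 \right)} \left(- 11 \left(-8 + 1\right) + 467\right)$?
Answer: $- \frac{16456}{3} \approx -5485.3$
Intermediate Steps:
$k{\left(n \right)} = 3 n$ ($k{\left(n \right)} = n + 2 n = 3 n$)
$M{\left(U \right)} = -10 + \frac{1}{4 U}$ ($M{\left(U \right)} = \left(-2\right) 5 + \frac{1}{U + 3 U} = -10 + \frac{1}{4 U}$)
$M{\left(-3 \right)} \left(- 11 \left(-8 + 1\right) + 467\right) = \left(-10 + \frac{1}{4 \left(-3\right)}\right) \left(- 11 \left(-8 + 1\right) + 467\right) = \left(-10 + \frac{1}{4} \left(- \frac{1}{3}\right)\right) \left(\left(-11\right) \left(-7\right) + 467\right) = \left(-10 - \frac{1}{12}\right) \left(77 + 467\right) = \left(- \frac{121}{12}\right) 544 = - \frac{16456}{3}$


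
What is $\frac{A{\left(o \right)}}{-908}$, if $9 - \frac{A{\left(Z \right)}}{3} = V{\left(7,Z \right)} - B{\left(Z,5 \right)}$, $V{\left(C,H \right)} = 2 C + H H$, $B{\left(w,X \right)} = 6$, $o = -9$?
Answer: $\frac{60}{227} \approx 0.26432$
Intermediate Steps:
$V{\left(C,H \right)} = H^{2} + 2 C$ ($V{\left(C,H \right)} = 2 C + H^{2} = H^{2} + 2 C$)
$A{\left(Z \right)} = 3 - 3 Z^{2}$ ($A{\left(Z \right)} = 27 - 3 \left(\left(Z^{2} + 2 \cdot 7\right) - 6\right) = 27 - 3 \left(\left(Z^{2} + 14\right) - 6\right) = 27 - 3 \left(\left(14 + Z^{2}\right) - 6\right) = 27 - 3 \left(8 + Z^{2}\right) = 27 - \left(24 + 3 Z^{2}\right) = 3 - 3 Z^{2}$)
$\frac{A{\left(o \right)}}{-908} = \frac{3 - 3 \left(-9\right)^{2}}{-908} = \left(3 - 243\right) \left(- \frac{1}{908}\right) = \left(-240\right) \left(- \frac{1}{908}\right) = \frac{60}{227}$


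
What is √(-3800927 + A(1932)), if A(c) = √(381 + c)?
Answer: √(-3800927 + 3*√257) ≈ 1949.6*I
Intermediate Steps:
√(-3800927 + A(1932)) = √(-3800927 + √(381 + 1932)) = √(-3800927 + √2313) = √(-3800927 + 3*√257)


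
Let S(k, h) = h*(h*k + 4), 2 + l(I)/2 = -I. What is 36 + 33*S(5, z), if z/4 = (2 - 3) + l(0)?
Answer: 63396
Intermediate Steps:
l(I) = -4 - 2*I (l(I) = -4 + 2*(-I) = -4 - 2*I)
z = -20 (z = 4*((2 - 3) + (-4 - 2*0)) = 4*(-1 + (-4 + 0)) = 4*(-1 - 4) = 4*(-5) = -20)
S(k, h) = h*(4 + h*k)
36 + 33*S(5, z) = 36 + 33*(-20*(4 - 20*5)) = 36 + 33*(-20*(4 - 100)) = 36 + 33*(-20*(-96)) = 36 + 33*1920 = 36 + 63360 = 63396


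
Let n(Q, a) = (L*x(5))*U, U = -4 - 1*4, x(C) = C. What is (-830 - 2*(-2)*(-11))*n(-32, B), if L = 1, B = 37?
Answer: 34960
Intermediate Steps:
U = -8 (U = -4 - 4 = -8)
n(Q, a) = -40 (n(Q, a) = (1*5)*(-8) = 5*(-8) = -40)
(-830 - 2*(-2)*(-11))*n(-32, B) = (-830 - 2*(-2)*(-11))*(-40) = (-830 + 4*(-11))*(-40) = (-830 - 44)*(-40) = -874*(-40) = 34960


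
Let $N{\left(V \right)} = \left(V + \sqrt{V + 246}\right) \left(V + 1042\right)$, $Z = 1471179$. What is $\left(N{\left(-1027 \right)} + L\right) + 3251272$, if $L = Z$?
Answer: $4707046 + 15 i \sqrt{781} \approx 4.707 \cdot 10^{6} + 419.2 i$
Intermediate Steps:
$L = 1471179$
$N{\left(V \right)} = \left(1042 + V\right) \left(V + \sqrt{246 + V}\right)$ ($N{\left(V \right)} = \left(V + \sqrt{246 + V}\right) \left(1042 + V\right) = \left(1042 + V\right) \left(V + \sqrt{246 + V}\right)$)
$\left(N{\left(-1027 \right)} + L\right) + 3251272 = \left(\left(\left(-1027\right)^{2} + 1042 \left(-1027\right) + 1042 \sqrt{246 - 1027} - 1027 \sqrt{246 - 1027}\right) + 1471179\right) + 3251272 = \left(\left(1054729 - 1070134 + 1042 \sqrt{-781} - 1027 \sqrt{-781}\right) + 1471179\right) + 3251272 = \left(\left(1054729 - 1070134 + 1042 i \sqrt{781} - 1027 i \sqrt{781}\right) + 1471179\right) + 3251272 = \left(\left(-15405 + 15 i \sqrt{781}\right) + 1471179\right) + 3251272 = \left(1455774 + 15 i \sqrt{781}\right) + 3251272 = 4707046 + 15 i \sqrt{781}$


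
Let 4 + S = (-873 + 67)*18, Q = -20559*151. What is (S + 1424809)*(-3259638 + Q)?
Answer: -8975196391959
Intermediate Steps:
Q = -3104409
S = -14512 (S = -4 + (-873 + 67)*18 = -4 - 806*18 = -4 - 14508 = -14512)
(S + 1424809)*(-3259638 + Q) = (-14512 + 1424809)*(-3259638 - 3104409) = 1410297*(-6364047) = -8975196391959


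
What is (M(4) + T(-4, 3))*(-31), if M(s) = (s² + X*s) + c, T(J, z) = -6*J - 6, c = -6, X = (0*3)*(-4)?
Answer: -868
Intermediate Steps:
X = 0 (X = 0*(-4) = 0)
T(J, z) = -6 - 6*J
M(s) = -6 + s² (M(s) = (s² + 0*s) - 6 = (s² + 0) - 6 = s² - 6 = -6 + s²)
(M(4) + T(-4, 3))*(-31) = ((-6 + 4²) + (-6 - 6*(-4)))*(-31) = ((-6 + 16) + (-6 + 24))*(-31) = (10 + 18)*(-31) = 28*(-31) = -868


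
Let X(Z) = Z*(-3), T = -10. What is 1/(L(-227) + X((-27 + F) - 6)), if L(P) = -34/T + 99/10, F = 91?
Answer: -10/1607 ≈ -0.0062228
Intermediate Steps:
X(Z) = -3*Z
L(P) = 133/10 (L(P) = -34/(-10) + 99/10 = -34*(-⅒) + 99*(⅒) = 17/5 + 99/10 = 133/10)
1/(L(-227) + X((-27 + F) - 6)) = 1/(133/10 - 3*((-27 + 91) - 6)) = 1/(133/10 - 3*(64 - 6)) = 1/(133/10 - 3*58) = 1/(133/10 - 174) = 1/(-1607/10) = -10/1607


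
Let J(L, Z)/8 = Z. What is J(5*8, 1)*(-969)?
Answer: -7752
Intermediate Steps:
J(L, Z) = 8*Z
J(5*8, 1)*(-969) = (8*1)*(-969) = 8*(-969) = -7752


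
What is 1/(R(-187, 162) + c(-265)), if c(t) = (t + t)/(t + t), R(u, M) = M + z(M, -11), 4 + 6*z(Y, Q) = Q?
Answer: 2/321 ≈ 0.0062305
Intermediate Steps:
z(Y, Q) = -⅔ + Q/6
R(u, M) = -5/2 + M (R(u, M) = M + (-⅔ + (⅙)*(-11)) = M + (-⅔ - 11/6) = M - 5/2 = -5/2 + M)
c(t) = 1 (c(t) = (2*t)/((2*t)) = (2*t)*(1/(2*t)) = 1)
1/(R(-187, 162) + c(-265)) = 1/((-5/2 + 162) + 1) = 1/(319/2 + 1) = 1/(321/2) = 2/321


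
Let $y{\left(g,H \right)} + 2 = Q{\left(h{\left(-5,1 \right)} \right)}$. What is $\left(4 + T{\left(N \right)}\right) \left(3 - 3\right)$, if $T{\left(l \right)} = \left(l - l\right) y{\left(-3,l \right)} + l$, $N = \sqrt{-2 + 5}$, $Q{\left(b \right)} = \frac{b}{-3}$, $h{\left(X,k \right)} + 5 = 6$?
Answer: $0$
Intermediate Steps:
$h{\left(X,k \right)} = 1$ ($h{\left(X,k \right)} = -5 + 6 = 1$)
$Q{\left(b \right)} = - \frac{b}{3}$ ($Q{\left(b \right)} = b \left(- \frac{1}{3}\right) = - \frac{b}{3}$)
$N = \sqrt{3} \approx 1.732$
$y{\left(g,H \right)} = - \frac{7}{3}$ ($y{\left(g,H \right)} = -2 - \frac{1}{3} = - \frac{7}{3}$)
$T{\left(l \right)} = l$ ($T{\left(l \right)} = \left(l - l\right) \left(- \frac{7}{3}\right) + l = 0 \left(- \frac{7}{3}\right) + l = 0 + l = l$)
$\left(4 + T{\left(N \right)}\right) \left(3 - 3\right) = \left(4 + \sqrt{3}\right) \left(3 - 3\right) = \left(4 + \sqrt{3}\right) 0 = 0$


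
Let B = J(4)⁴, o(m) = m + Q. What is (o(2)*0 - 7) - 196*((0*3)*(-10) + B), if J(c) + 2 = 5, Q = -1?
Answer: -15883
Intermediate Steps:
J(c) = 3 (J(c) = -2 + 5 = 3)
o(m) = -1 + m (o(m) = m - 1 = -1 + m)
B = 81 (B = 3⁴ = 81)
(o(2)*0 - 7) - 196*((0*3)*(-10) + B) = ((-1 + 2)*0 - 7) - 196*((0*3)*(-10) + 81) = (1*0 - 7) - 196*(0*(-10) + 81) = (0 - 7) - 196*(0 + 81) = -7 - 196*81 = -7 - 15876 = -15883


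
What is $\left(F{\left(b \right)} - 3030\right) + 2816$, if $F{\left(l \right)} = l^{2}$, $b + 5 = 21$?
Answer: $42$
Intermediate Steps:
$b = 16$ ($b = -5 + 21 = 16$)
$\left(F{\left(b \right)} - 3030\right) + 2816 = \left(16^{2} - 3030\right) + 2816 = \left(256 - 3030\right) + 2816 = -2774 + 2816 = 42$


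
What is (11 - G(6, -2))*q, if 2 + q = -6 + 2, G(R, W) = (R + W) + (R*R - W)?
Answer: 186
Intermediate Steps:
G(R, W) = R + R² (G(R, W) = (R + W) + (R² - W) = R + R²)
q = -6 (q = -2 + (-6 + 2) = -2 - 4 = -6)
(11 - G(6, -2))*q = (11 - 6*(1 + 6))*(-6) = (11 - 6*7)*(-6) = (11 - 1*42)*(-6) = (11 - 42)*(-6) = -31*(-6) = 186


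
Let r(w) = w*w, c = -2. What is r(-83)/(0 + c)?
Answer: -6889/2 ≈ -3444.5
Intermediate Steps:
r(w) = w²
r(-83)/(0 + c) = (-83)²/(0 - 2) = 6889/(-2) = -½*6889 = -6889/2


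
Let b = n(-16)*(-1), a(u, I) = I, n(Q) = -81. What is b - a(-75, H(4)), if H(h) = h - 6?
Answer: 83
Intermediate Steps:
H(h) = -6 + h
b = 81 (b = -81*(-1) = 81)
b - a(-75, H(4)) = 81 - (-6 + 4) = 81 - 1*(-2) = 81 + 2 = 83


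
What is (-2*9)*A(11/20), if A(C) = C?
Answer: -99/10 ≈ -9.9000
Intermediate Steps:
(-2*9)*A(11/20) = (-2*9)*(11/20) = -198/20 = -18*11/20 = -99/10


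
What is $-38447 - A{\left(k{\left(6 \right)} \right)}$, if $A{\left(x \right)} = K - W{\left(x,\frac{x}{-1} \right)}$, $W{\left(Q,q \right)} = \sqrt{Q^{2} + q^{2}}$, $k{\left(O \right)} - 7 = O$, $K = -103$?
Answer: $-38344 + 13 \sqrt{2} \approx -38326.0$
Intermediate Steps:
$k{\left(O \right)} = 7 + O$
$A{\left(x \right)} = -103 - \sqrt{2} \sqrt{x^{2}}$ ($A{\left(x \right)} = -103 - \sqrt{x^{2} + \left(\frac{x}{-1}\right)^{2}} = -103 - \sqrt{x^{2} + \left(x \left(-1\right)\right)^{2}} = -103 - \sqrt{x^{2} + \left(- x\right)^{2}} = -103 - \sqrt{x^{2} + x^{2}} = -103 - \sqrt{2 x^{2}} = -103 - \sqrt{2} \sqrt{x^{2}}$)
$-38447 - A{\left(k{\left(6 \right)} \right)} = -38447 - \left(-103 - \sqrt{2} \sqrt{\left(7 + 6\right)^{2}}\right) = -38447 - \left(-103 - \sqrt{2} \sqrt{13^{2}}\right) = -38447 - \left(-103 - \sqrt{2} \sqrt{169}\right) = -38447 - \left(-103 - \sqrt{2} \cdot 13\right) = -38447 - \left(-103 - 13 \sqrt{2}\right) = -38447 + \left(103 + 13 \sqrt{2}\right) = -38344 + 13 \sqrt{2}$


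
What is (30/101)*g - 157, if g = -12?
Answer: -16217/101 ≈ -160.56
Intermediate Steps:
(30/101)*g - 157 = (30/101)*(-12) - 157 = -360/101 - 157 = -16217/101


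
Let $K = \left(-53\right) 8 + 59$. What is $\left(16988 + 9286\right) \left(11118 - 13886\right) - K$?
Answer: $-72726067$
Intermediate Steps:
$K = -365$ ($K = -424 + 59 = -365$)
$\left(16988 + 9286\right) \left(11118 - 13886\right) - K = \left(16988 + 9286\right) \left(11118 - 13886\right) - -365 = 26274 \left(-2768\right) + 365 = -72726432 + 365 = -72726067$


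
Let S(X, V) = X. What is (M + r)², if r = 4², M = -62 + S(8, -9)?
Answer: 1444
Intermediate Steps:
M = -54 (M = -62 + 8 = -54)
r = 16
(M + r)² = (-54 + 16)² = (-38)² = 1444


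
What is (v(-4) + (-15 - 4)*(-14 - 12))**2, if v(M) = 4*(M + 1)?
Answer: 232324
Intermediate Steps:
v(M) = 4 + 4*M (v(M) = 4*(1 + M) = 4 + 4*M)
(v(-4) + (-15 - 4)*(-14 - 12))**2 = ((4 + 4*(-4)) + (-15 - 4)*(-14 - 12))**2 = ((4 - 16) - 19*(-26))**2 = (-12 + 494)**2 = 482**2 = 232324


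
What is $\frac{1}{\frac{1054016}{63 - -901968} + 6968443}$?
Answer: $\frac{902031}{6285752661749} \approx 1.435 \cdot 10^{-7}$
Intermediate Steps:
$\frac{1}{\frac{1054016}{63 - -901968} + 6968443} = \frac{1}{\frac{1054016}{63 + 901968} + 6968443} = \frac{1}{\frac{1054016}{902031} + 6968443} = \frac{1}{\frac{6285752661749}{902031}} = \frac{902031}{6285752661749}$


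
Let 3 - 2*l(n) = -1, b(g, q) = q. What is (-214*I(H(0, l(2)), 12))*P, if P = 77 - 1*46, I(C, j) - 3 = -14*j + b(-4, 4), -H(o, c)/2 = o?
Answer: 1068074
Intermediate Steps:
l(n) = 2 (l(n) = 3/2 - 1/2*(-1) = 3/2 + 1/2 = 2)
H(o, c) = -2*o
I(C, j) = 7 - 14*j (I(C, j) = 3 + (-14*j + 4) = 3 + (4 - 14*j) = 7 - 14*j)
P = 31 (P = 77 - 46 = 31)
(-214*I(H(0, l(2)), 12))*P = -214*(7 - 14*12)*31 = -214*(7 - 168)*31 = -214*(-161)*31 = 34454*31 = 1068074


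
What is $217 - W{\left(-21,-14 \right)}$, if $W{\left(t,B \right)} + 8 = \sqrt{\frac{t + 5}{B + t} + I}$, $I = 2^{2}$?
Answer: $225 - \frac{2 \sqrt{1365}}{35} \approx 222.89$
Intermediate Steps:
$I = 4$
$W{\left(t,B \right)} = -8 + \sqrt{4 + \frac{5 + t}{B + t}}$ ($W{\left(t,B \right)} = -8 + \sqrt{\frac{t + 5}{B + t} + 4} = -8 + \sqrt{\frac{5 + t}{B + t} + 4} = -8 + \sqrt{4 + \frac{5 + t}{B + t}}$)
$217 - W{\left(-21,-14 \right)} = 217 - \left(-8 + \sqrt{\frac{5 + 4 \left(-14\right) + 5 \left(-21\right)}{-14 - 21}}\right) = 217 - \left(-8 + \sqrt{\frac{5 - 56 - 105}{-35}}\right) = 217 - \left(-8 + \sqrt{\left(- \frac{1}{35}\right) \left(-156\right)}\right) = 217 - \left(-8 + \sqrt{\frac{156}{35}}\right) = 217 - \left(-8 + \frac{2 \sqrt{1365}}{35}\right) = 217 + \left(8 - \frac{2 \sqrt{1365}}{35}\right) = 225 - \frac{2 \sqrt{1365}}{35}$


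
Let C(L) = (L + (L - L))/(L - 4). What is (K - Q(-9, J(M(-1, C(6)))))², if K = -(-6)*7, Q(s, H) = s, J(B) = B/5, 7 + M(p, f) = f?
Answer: 2601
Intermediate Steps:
C(L) = L/(-4 + L) (C(L) = (L + 0)/(-4 + L) = L/(-4 + L))
M(p, f) = -7 + f
J(B) = B/5 (J(B) = B*(⅕) = B/5)
K = 42 (K = -6*(-7) = 42)
(K - Q(-9, J(M(-1, C(6)))))² = (42 - 1*(-9))² = (42 + 9)² = 51² = 2601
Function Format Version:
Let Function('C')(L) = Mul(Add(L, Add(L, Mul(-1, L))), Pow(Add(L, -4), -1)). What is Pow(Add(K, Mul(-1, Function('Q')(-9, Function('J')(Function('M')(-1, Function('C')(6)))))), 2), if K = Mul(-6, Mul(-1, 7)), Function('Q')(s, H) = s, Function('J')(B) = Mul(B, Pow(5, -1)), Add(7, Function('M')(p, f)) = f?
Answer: 2601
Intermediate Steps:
Function('C')(L) = Mul(L, Pow(Add(-4, L), -1)) (Function('C')(L) = Mul(Add(L, 0), Pow(Add(-4, L), -1)) = Mul(L, Pow(Add(-4, L), -1)))
Function('M')(p, f) = Add(-7, f)
Function('J')(B) = Mul(Rational(1, 5), B) (Function('J')(B) = Mul(B, Rational(1, 5)) = Mul(Rational(1, 5), B))
K = 42 (K = Mul(-6, -7) = 42)
Pow(Add(K, Mul(-1, Function('Q')(-9, Function('J')(Function('M')(-1, Function('C')(6)))))), 2) = Pow(Add(42, Mul(-1, -9)), 2) = Pow(Add(42, 9), 2) = Pow(51, 2) = 2601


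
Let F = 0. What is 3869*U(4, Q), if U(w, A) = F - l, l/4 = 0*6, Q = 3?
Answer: 0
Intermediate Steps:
l = 0 (l = 4*(0*6) = 4*0 = 0)
U(w, A) = 0 (U(w, A) = 0 - 1*0 = 0 + 0 = 0)
3869*U(4, Q) = 3869*0 = 0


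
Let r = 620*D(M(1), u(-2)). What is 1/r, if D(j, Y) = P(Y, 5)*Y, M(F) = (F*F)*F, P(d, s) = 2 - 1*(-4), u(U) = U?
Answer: -1/7440 ≈ -0.00013441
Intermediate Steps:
P(d, s) = 6 (P(d, s) = 2 + 4 = 6)
M(F) = F**3 (M(F) = F**2*F = F**3)
D(j, Y) = 6*Y
r = -7440 (r = 620*(6*(-2)) = 620*(-12) = -7440)
1/r = 1/(-7440) = -1/7440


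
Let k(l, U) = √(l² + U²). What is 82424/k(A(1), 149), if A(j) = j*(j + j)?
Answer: 82424*√22205/22205 ≈ 553.13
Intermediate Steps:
A(j) = 2*j² (A(j) = j*(2*j) = 2*j²)
k(l, U) = √(U² + l²)
82424/k(A(1), 149) = 82424/(√(149² + (2*1²)²)) = 82424/(√(22201 + (2*1)²)) = 82424/(√(22201 + 2²)) = 82424/(√(22201 + 4)) = 82424/(√22205) = 82424*(√22205/22205) = 82424*√22205/22205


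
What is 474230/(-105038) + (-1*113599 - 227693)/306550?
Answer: -45305958899/8049849725 ≈ -5.6282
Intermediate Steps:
474230/(-105038) + (-1*113599 - 227693)/306550 = 474230*(-1/105038) + (-113599 - 227693)*(1/306550) = -237115/52519 - 341292*1/306550 = -237115/52519 - 170646/153275 = -45305958899/8049849725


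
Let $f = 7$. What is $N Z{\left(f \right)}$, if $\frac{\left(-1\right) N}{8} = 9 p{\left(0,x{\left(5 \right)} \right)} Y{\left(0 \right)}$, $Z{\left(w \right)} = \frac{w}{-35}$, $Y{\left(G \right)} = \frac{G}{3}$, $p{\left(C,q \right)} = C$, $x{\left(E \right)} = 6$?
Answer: $0$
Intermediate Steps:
$Y{\left(G \right)} = \frac{G}{3}$ ($Y{\left(G \right)} = G \frac{1}{3} = \frac{G}{3}$)
$Z{\left(w \right)} = - \frac{w}{35}$ ($Z{\left(w \right)} = w \left(- \frac{1}{35}\right) = - \frac{w}{35}$)
$N = 0$ ($N = - 8 \cdot 9 \cdot 0 \cdot \frac{1}{3} \cdot 0 = - 8 \cdot 0 \cdot 0 = \left(-8\right) 0 = 0$)
$N Z{\left(f \right)} = 0 \left(\left(- \frac{1}{35}\right) 7\right) = 0 \left(- \frac{1}{5}\right) = 0$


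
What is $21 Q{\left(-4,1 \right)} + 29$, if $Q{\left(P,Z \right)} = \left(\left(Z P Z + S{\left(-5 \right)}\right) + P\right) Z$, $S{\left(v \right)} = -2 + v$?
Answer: $-286$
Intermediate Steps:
$Q{\left(P,Z \right)} = Z \left(-7 + P + P Z^{2}\right)$ ($Q{\left(P,Z \right)} = \left(\left(Z P Z - 7\right) + P\right) Z = \left(\left(P Z Z - 7\right) + P\right) Z = \left(\left(P Z^{2} - 7\right) + P\right) Z = \left(\left(-7 + P Z^{2}\right) + P\right) Z = \left(-7 + P + P Z^{2}\right) Z = Z \left(-7 + P + P Z^{2}\right)$)
$21 Q{\left(-4,1 \right)} + 29 = 21 \cdot 1 \left(-7 - 4 - 4 \cdot 1^{2}\right) + 29 = 21 \cdot 1 \left(-7 - 4 - 4\right) + 29 = 21 \cdot 1 \left(-15\right) + 29 = 21 \left(-15\right) + 29 = -315 + 29 = -286$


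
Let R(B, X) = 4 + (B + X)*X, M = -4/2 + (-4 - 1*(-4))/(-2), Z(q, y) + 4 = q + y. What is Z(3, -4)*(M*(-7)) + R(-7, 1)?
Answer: -72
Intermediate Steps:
Z(q, y) = -4 + q + y (Z(q, y) = -4 + (q + y) = -4 + q + y)
M = -2 (M = -4*½ + (-4 + 4)*(-½) = -2 + 0*(-½) = -2 + 0 = -2)
R(B, X) = 4 + X*(B + X)
Z(3, -4)*(M*(-7)) + R(-7, 1) = (-4 + 3 - 4)*(-2*(-7)) + (4 + 1² - 7*1) = -5*14 + (4 + 1 - 7) = -70 - 2 = -72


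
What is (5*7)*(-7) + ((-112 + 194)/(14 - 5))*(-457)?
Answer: -39679/9 ≈ -4408.8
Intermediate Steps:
(5*7)*(-7) + ((-112 + 194)/(14 - 5))*(-457) = 35*(-7) + (82/9)*(-457) = -245 + (82*(⅑))*(-457) = -245 + (82/9)*(-457) = -245 - 37474/9 = -39679/9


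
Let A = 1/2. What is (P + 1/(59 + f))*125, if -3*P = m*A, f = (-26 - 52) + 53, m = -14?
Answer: 30125/102 ≈ 295.34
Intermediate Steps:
A = ½ ≈ 0.50000
f = -25 (f = -78 + 53 = -25)
P = 7/3 (P = -(-14)/(3*2) = -⅓*(-7) = 7/3 ≈ 2.3333)
(P + 1/(59 + f))*125 = (7/3 + 1/(59 - 25))*125 = (7/3 + 1/34)*125 = (241/102)*125 = 30125/102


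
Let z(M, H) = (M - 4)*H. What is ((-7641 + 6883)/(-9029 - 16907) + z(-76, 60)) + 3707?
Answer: -14173645/12968 ≈ -1093.0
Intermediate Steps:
z(M, H) = H*(-4 + M) (z(M, H) = (-4 + M)*H = H*(-4 + M))
((-7641 + 6883)/(-9029 - 16907) + z(-76, 60)) + 3707 = ((-7641 + 6883)/(-9029 - 16907) + 60*(-4 - 76)) + 3707 = (-758/(-25936) + 60*(-80)) + 3707 = (-758*(-1/25936) - 4800) + 3707 = (379/12968 - 4800) + 3707 = -62246021/12968 + 3707 = -14173645/12968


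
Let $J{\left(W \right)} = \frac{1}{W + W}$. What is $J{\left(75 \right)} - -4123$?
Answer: $\frac{618451}{150} \approx 4123.0$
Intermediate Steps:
$J{\left(W \right)} = \frac{1}{2 W}$
$J{\left(75 \right)} - -4123 = \frac{1}{2 \cdot 75} - -4123 = \frac{1}{2} \cdot \frac{1}{75} + 4123 = \frac{1}{150} + 4123 = \frac{618451}{150}$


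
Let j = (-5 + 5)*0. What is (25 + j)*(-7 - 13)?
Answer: -500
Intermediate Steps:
j = 0 (j = 0*0 = 0)
(25 + j)*(-7 - 13) = (25 + 0)*(-7 - 13) = 25*(-20) = -500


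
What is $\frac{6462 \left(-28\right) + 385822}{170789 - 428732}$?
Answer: $- \frac{204886}{257943} \approx -0.79431$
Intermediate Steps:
$\frac{6462 \left(-28\right) + 385822}{170789 - 428732} = \frac{-180936 + 385822}{-257943} = 204886 \left(- \frac{1}{257943}\right) = - \frac{204886}{257943}$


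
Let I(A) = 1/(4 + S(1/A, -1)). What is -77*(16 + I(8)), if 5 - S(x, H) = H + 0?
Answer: -12397/10 ≈ -1239.7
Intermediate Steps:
S(x, H) = 5 - H (S(x, H) = 5 - (H + 0) = 5 - H)
I(A) = 1/10 (I(A) = 1/(4 + (5 - 1*(-1))) = 1/(4 + (5 + 1)) = 1/(4 + 6) = 1/10)
-77*(16 + I(8)) = -77*(16 + 1/10) = -77*161/10 = -12397/10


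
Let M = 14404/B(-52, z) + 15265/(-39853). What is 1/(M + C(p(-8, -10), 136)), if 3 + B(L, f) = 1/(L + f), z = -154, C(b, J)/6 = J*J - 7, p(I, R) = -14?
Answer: 24669007/2618369395431 ≈ 9.4215e-6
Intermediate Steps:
C(b, J) = -42 + 6*J**2 (C(b, J) = 6*(J*J - 7) = 6*(J**2 - 7) = 6*(-7 + J**2) = -42 + 6*J**2)
B(L, f) = -3 + 1/(L + f)
M = -118262227107/24669007 (M = 14404/(((1 - 3*(-52) - 3*(-154))/(-52 - 154))) + 15265/(-39853) = 14404/(((1 + 156 + 462)/(-206))) + 15265*(-1/39853) = 14404/((-1/206*619)) - 15265/39853 = 14404/(-619/206) - 15265/39853 = 14404*(-206/619) - 15265/39853 = -2967224/619 - 15265/39853 = -118262227107/24669007 ≈ -4794.0)
1/(M + C(p(-8, -10), 136)) = 1/(-118262227107/24669007 + (-42 + 6*136**2)) = 1/(-118262227107/24669007 + (-42 + 6*18496)) = 1/(-118262227107/24669007 + (-42 + 110976)) = 1/(-118262227107/24669007 + 110934) = 1/(2618369395431/24669007) = 24669007/2618369395431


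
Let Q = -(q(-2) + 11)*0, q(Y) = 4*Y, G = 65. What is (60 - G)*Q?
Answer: 0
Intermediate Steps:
Q = 0 (Q = -(4*(-2) + 11)*0 = -(-8 + 11)*0 = -3*0 = -1*0 = 0)
(60 - G)*Q = (60 - 1*65)*0 = (60 - 65)*0 = -5*0 = 0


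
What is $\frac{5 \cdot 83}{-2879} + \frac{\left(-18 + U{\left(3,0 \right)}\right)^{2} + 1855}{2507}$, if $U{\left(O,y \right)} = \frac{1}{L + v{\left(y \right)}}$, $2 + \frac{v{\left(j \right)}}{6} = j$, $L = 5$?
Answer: $\frac{257142251}{353664997} \approx 0.72708$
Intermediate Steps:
$v{\left(j \right)} = -12 + 6 j$
$U{\left(O,y \right)} = \frac{1}{-7 + 6 y}$ ($U{\left(O,y \right)} = \frac{1}{5 + \left(-12 + 6 y\right)} = \frac{1}{-7 + 6 y}$)
$\frac{5 \cdot 83}{-2879} + \frac{\left(-18 + U{\left(3,0 \right)}\right)^{2} + 1855}{2507} = \frac{5 \cdot 83}{-2879} + \frac{\left(-18 + \frac{1}{-7 + 6 \cdot 0}\right)^{2} + 1855}{2507} = 415 \left(- \frac{1}{2879}\right) + \left(\left(-18 + \frac{1}{-7 + 0}\right)^{2} + 1855\right) \frac{1}{2507} = - \frac{415}{2879} + \left(\left(-18 + \frac{1}{-7}\right)^{2} + 1855\right) \frac{1}{2507} = - \frac{415}{2879} + \left(\left(-18 - \frac{1}{7}\right)^{2} + 1855\right) \frac{1}{2507} = - \frac{415}{2879} + \left(\left(- \frac{127}{7}\right)^{2} + 1855\right) \frac{1}{2507} = - \frac{415}{2879} + \left(\frac{16129}{49} + 1855\right) \frac{1}{2507} = - \frac{415}{2879} + \frac{107024}{49} \cdot \frac{1}{2507} = - \frac{415}{2879} + \frac{107024}{122843} = \frac{257142251}{353664997}$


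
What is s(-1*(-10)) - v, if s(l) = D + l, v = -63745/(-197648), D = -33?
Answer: -419059/17968 ≈ -23.323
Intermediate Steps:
v = 5795/17968 (v = -63745*(-1/197648) = 5795/17968 ≈ 0.32252)
s(l) = -33 + l
s(-1*(-10)) - v = (-33 - 1*(-10)) - 1*5795/17968 = (-33 + 10) - 5795/17968 = -23 - 5795/17968 = -419059/17968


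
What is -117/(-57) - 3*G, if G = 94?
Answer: -5319/19 ≈ -279.95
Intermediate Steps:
-117/(-57) - 3*G = -117/(-57) - 3*94 = -117*(-1/57) - 282 = 39/19 - 282 = -5319/19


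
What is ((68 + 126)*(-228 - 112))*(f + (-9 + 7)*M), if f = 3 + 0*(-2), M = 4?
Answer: 329800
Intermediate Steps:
f = 3 (f = 3 + 0 = 3)
((68 + 126)*(-228 - 112))*(f + (-9 + 7)*M) = ((68 + 126)*(-228 - 112))*(3 + (-9 + 7)*4) = (194*(-340))*(3 - 2*4) = -65960*(3 - 8) = -65960*(-5) = 329800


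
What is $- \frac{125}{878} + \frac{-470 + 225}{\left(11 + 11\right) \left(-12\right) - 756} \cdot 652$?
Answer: $\frac{7006211}{44778} \approx 156.47$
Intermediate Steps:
$- \frac{125}{878} + \frac{-470 + 225}{\left(11 + 11\right) \left(-12\right) - 756} \cdot 652 = \left(-125\right) \frac{1}{878} + - \frac{245}{22 \left(-12\right) - 756} \cdot 652 = - \frac{125}{878} + - \frac{245}{-264 - 756} \cdot 652 = - \frac{125}{878} + - \frac{245}{-1020} \cdot 652 = - \frac{125}{878} + \left(-245\right) \left(- \frac{1}{1020}\right) 652 = - \frac{125}{878} + \frac{49}{204} \cdot 652 = - \frac{125}{878} + \frac{7987}{51} = \frac{7006211}{44778}$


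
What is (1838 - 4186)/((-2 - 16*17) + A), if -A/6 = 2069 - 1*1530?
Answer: 587/877 ≈ 0.66933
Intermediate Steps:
A = -3234 (A = -6*(2069 - 1*1530) = -6*(2069 - 1530) = -6*539 = -3234)
(1838 - 4186)/((-2 - 16*17) + A) = (1838 - 4186)/((-2 - 16*17) - 3234) = -2348/((-2 - 272) - 3234) = -2348/(-274 - 3234) = -2348/(-3508) = -2348*(-1/3508) = 587/877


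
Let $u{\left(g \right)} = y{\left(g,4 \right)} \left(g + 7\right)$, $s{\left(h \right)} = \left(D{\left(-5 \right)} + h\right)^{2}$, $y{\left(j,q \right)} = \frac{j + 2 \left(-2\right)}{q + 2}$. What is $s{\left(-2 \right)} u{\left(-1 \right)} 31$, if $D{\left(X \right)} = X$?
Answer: $-7595$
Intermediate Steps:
$y{\left(j,q \right)} = \frac{-4 + j}{2 + q}$ ($y{\left(j,q \right)} = \frac{j - 4}{2 + q} = \frac{-4 + j}{2 + q}$)
$s{\left(h \right)} = \left(-5 + h\right)^{2}$
$u{\left(g \right)} = \left(7 + g\right) \left(- \frac{2}{3} + \frac{g}{6}\right)$ ($u{\left(g \right)} = \frac{-4 + g}{2 + 4} \left(g + 7\right) = \frac{-4 + g}{6} \left(7 + g\right) = \left(- \frac{2}{3} + \frac{g}{6}\right) \left(7 + g\right) = \left(7 + g\right) \left(- \frac{2}{3} + \frac{g}{6}\right)$)
$s{\left(-2 \right)} u{\left(-1 \right)} 31 = \left(-5 - 2\right)^{2} \frac{\left(-4 - 1\right) \left(7 - 1\right)}{6} \cdot 31 = \left(-7\right)^{2} \cdot \frac{1}{6} \left(-5\right) 6 \cdot 31 = 49 \left(-5\right) 31 = \left(-245\right) 31 = -7595$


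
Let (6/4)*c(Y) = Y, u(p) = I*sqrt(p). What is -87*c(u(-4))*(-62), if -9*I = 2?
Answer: -14384*I/9 ≈ -1598.2*I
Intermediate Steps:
I = -2/9 (I = -1/9*2 = -2/9 ≈ -0.22222)
u(p) = -2*sqrt(p)/9
c(Y) = 2*Y/3
-87*c(u(-4))*(-62) = -58*(-4*I/9)*(-62) = -(-232)*I/9*(-62) = (232*I/9)*(-62) = -14384*I/9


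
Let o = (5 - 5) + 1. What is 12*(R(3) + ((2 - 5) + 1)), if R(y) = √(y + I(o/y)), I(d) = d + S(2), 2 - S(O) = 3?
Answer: -24 + 4*√21 ≈ -5.6697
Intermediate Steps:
o = 1 (o = 0 + 1 = 1)
S(O) = -1 (S(O) = 2 - 1*3 = 2 - 3 = -1)
I(d) = -1 + d (I(d) = d - 1 = -1 + d)
R(y) = √(-1 + y + 1/y) (R(y) = √(y + (-1 + 1/y)) = √(-1 + y + 1/y))
12*(R(3) + ((2 - 5) + 1)) = 12*(√(-1 + 3 + 1/3) + ((2 - 5) + 1)) = 12*(√(-1 + 3 + ⅓) + (-3 + 1)) = 12*(√(7/3) - 2) = 12*(√21/3 - 2) = 12*(-2 + √21/3) = -24 + 4*√21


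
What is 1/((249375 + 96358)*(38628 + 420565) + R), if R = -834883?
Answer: 1/158757338586 ≈ 6.2989e-12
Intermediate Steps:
1/((249375 + 96358)*(38628 + 420565) + R) = 1/((249375 + 96358)*(38628 + 420565) - 834883) = 1/(345733*459193 - 834883) = 1/(158758173469 - 834883) = 1/158757338586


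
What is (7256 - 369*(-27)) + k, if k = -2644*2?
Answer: 11931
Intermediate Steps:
k = -5288
(7256 - 369*(-27)) + k = (7256 - 369*(-27)) - 5288 = (7256 + 9963) - 5288 = 17219 - 5288 = 11931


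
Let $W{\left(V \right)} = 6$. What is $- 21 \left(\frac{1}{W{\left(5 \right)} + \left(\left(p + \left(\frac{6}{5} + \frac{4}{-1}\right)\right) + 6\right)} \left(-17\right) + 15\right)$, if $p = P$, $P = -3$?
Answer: $- \frac{7980}{31} \approx -257.42$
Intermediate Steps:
$p = -3$
$- 21 \left(\frac{1}{W{\left(5 \right)} + \left(\left(p + \left(\frac{6}{5} + \frac{4}{-1}\right)\right) + 6\right)} \left(-17\right) + 15\right) = - 21 \left(\frac{1}{6 + \left(\left(-3 + \left(\frac{6}{5} + \frac{4}{-1}\right)\right) + 6\right)} \left(-17\right) + 15\right) = - 21 \left(\frac{1}{6 + \left(\left(-3 + \left(6 \cdot \frac{1}{5} + 4 \left(-1\right)\right)\right) + 6\right)} \left(-17\right) + 15\right) = - 21 \left(\frac{1}{6 + \left(\left(-3 + \left(\frac{6}{5} - 4\right)\right) + 6\right)} \left(-17\right) + 15\right) = - 21 \left(\frac{1}{6 + \left(\left(-3 - \frac{14}{5}\right) + 6\right)} \left(-17\right) + 15\right) = - 21 \left(\frac{1}{6 + \left(- \frac{29}{5} + 6\right)} \left(-17\right) + 15\right) = - 21 \left(\frac{1}{6 + \frac{1}{5}} \left(-17\right) + 15\right) = - 21 \left(\frac{1}{\frac{31}{5}} \left(-17\right) + 15\right) = - 21 \left(\frac{5}{31} \left(-17\right) + 15\right) = - 21 \left(- \frac{85}{31} + 15\right) = \left(-21\right) \frac{380}{31} = - \frac{7980}{31}$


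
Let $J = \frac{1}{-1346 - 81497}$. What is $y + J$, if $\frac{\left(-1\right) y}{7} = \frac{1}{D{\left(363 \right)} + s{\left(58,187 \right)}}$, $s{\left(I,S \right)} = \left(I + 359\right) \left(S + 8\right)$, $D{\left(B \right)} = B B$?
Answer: $- \frac{792985}{17652517812} \approx -4.4922 \cdot 10^{-5}$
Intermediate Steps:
$D{\left(B \right)} = B^{2}$
$s{\left(I,S \right)} = \left(8 + S\right) \left(359 + I\right)$ ($s{\left(I,S \right)} = \left(359 + I\right) \left(8 + S\right) = \left(8 + S\right) \left(359 + I\right)$)
$J = - \frac{1}{82843}$ ($J = \frac{1}{-82843} = - \frac{1}{82843} \approx -1.2071 \cdot 10^{-5}$)
$y = - \frac{7}{213084}$ ($y = - \frac{7}{363^{2} + \left(2872 + 8 \cdot 58 + 359 \cdot 187 + 58 \cdot 187\right)} = - \frac{7}{131769 + \left(2872 + 464 + 67133 + 10846\right)} = - \frac{7}{131769 + 81315} = - \frac{7}{213084} \approx -3.2851 \cdot 10^{-5}$)
$y + J = - \frac{7}{213084} - \frac{1}{82843} = - \frac{792985}{17652517812}$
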